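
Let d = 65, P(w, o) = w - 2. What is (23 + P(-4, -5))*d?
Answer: 1105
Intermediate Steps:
P(w, o) = -2 + w
(23 + P(-4, -5))*d = (23 + (-2 - 4))*65 = (23 - 6)*65 = 17*65 = 1105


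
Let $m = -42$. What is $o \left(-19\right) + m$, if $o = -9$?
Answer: $129$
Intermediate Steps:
$o \left(-19\right) + m = \left(-9\right) \left(-19\right) - 42 = 171 - 42 = 129$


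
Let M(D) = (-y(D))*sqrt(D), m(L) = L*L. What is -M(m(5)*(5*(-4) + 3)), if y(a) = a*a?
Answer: 903125*I*sqrt(17) ≈ 3.7237e+6*I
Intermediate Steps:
m(L) = L**2
y(a) = a**2
M(D) = -D**(5/2) (M(D) = (-D**2)*sqrt(D) = -D**(5/2))
-M(m(5)*(5*(-4) + 3)) = -(-1)*(5**2*(5*(-4) + 3))**(5/2) = -(-1)*(25*(-20 + 3))**(5/2) = -(-1)*(25*(-17))**(5/2) = -(-1)*(-425)**(5/2) = -(-1)*903125*I*sqrt(17) = -(-903125)*I*sqrt(17) = 903125*I*sqrt(17)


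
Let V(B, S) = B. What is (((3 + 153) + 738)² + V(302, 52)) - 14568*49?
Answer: 85706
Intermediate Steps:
(((3 + 153) + 738)² + V(302, 52)) - 14568*49 = (((3 + 153) + 738)² + 302) - 14568*49 = ((156 + 738)² + 302) - 713832 = (894² + 302) - 713832 = (799236 + 302) - 713832 = 799538 - 713832 = 85706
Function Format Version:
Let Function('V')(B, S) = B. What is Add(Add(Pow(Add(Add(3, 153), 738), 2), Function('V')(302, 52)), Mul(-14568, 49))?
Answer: 85706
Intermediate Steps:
Add(Add(Pow(Add(Add(3, 153), 738), 2), Function('V')(302, 52)), Mul(-14568, 49)) = Add(Add(Pow(Add(Add(3, 153), 738), 2), 302), Mul(-14568, 49)) = Add(Add(Pow(Add(156, 738), 2), 302), -713832) = Add(Add(Pow(894, 2), 302), -713832) = Add(Add(799236, 302), -713832) = Add(799538, -713832) = 85706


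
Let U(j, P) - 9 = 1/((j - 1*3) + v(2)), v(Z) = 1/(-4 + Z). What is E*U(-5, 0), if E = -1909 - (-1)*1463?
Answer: -67346/17 ≈ -3961.5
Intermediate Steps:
U(j, P) = 9 + 1/(-7/2 + j) (U(j, P) = 9 + 1/((j - 1*3) + 1/(-4 + 2)) = 9 + 1/((j - 3) + 1/(-2)) = 9 + 1/((-3 + j) - ½) = 9 + 1/(-7/2 + j))
E = -446 (E = -1909 - 1*(-1463) = -1909 + 1463 = -446)
E*U(-5, 0) = -446*(-61 + 18*(-5))/(-7 + 2*(-5)) = -446*(-61 - 90)/(-7 - 10) = -446*(-151)/(-17) = -(-446)*(-151)/17 = -446*151/17 = -67346/17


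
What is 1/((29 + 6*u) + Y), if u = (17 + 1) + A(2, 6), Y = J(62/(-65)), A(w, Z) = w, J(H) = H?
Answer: 65/9623 ≈ 0.0067547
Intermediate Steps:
Y = -62/65 (Y = 62/(-65) = 62*(-1/65) = -62/65 ≈ -0.95385)
u = 20 (u = (17 + 1) + 2 = 18 + 2 = 20)
1/((29 + 6*u) + Y) = 1/((29 + 6*20) - 62/65) = 1/((29 + 120) - 62/65) = 1/(149 - 62/65) = 1/(9623/65) = 65/9623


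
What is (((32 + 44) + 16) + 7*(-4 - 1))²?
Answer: 3249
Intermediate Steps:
(((32 + 44) + 16) + 7*(-4 - 1))² = ((76 + 16) + 7*(-5))² = (92 - 35)² = 57² = 3249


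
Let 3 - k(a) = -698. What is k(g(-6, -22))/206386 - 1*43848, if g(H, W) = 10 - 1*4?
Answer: -9049612627/206386 ≈ -43848.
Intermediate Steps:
g(H, W) = 6 (g(H, W) = 10 - 4 = 6)
k(a) = 701 (k(a) = 3 - 1*(-698) = 3 + 698 = 701)
k(g(-6, -22))/206386 - 1*43848 = 701/206386 - 1*43848 = 701*(1/206386) - 43848 = 701/206386 - 43848 = -9049612627/206386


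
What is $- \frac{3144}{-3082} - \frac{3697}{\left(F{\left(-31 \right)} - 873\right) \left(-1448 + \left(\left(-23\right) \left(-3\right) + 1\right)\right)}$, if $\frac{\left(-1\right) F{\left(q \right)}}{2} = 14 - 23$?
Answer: $\frac{1846417603}{1815590790} \approx 1.017$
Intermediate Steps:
$F{\left(q \right)} = 18$ ($F{\left(q \right)} = - 2 \left(14 - 23\right) = \left(-2\right) \left(-9\right) = 18$)
$- \frac{3144}{-3082} - \frac{3697}{\left(F{\left(-31 \right)} - 873\right) \left(-1448 + \left(\left(-23\right) \left(-3\right) + 1\right)\right)} = - \frac{3144}{-3082} - \frac{3697}{\left(18 - 873\right) \left(-1448 + \left(\left(-23\right) \left(-3\right) + 1\right)\right)} = \left(-3144\right) \left(- \frac{1}{3082}\right) - \frac{3697}{\left(-855\right) \left(-1448 + \left(69 + 1\right)\right)} = \frac{1572}{1541} - \frac{3697}{\left(-855\right) \left(-1448 + 70\right)} = \frac{1572}{1541} - \frac{3697}{\left(-855\right) \left(-1378\right)} = \frac{1572}{1541} - \frac{3697}{1178190} = \frac{1846417603}{1815590790}$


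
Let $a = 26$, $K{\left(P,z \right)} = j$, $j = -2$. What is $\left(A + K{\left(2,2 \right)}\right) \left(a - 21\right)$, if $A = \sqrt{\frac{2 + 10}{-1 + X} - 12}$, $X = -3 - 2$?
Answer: $-10 + 5 i \sqrt{14} \approx -10.0 + 18.708 i$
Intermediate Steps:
$X = -5$
$K{\left(P,z \right)} = -2$
$A = i \sqrt{14}$ ($A = \sqrt{\frac{2 + 10}{-1 - 5} - 12} = \sqrt{\frac{12}{-6} - 12} = \sqrt{12 \left(- \frac{1}{6}\right) - 12} = \sqrt{-2 - 12} = \sqrt{-14} = i \sqrt{14} \approx 3.7417 i$)
$\left(A + K{\left(2,2 \right)}\right) \left(a - 21\right) = \left(i \sqrt{14} - 2\right) \left(26 - 21\right) = \left(-2 + i \sqrt{14}\right) \left(26 - 21\right) = \left(-2 + i \sqrt{14}\right) 5 = -10 + 5 i \sqrt{14}$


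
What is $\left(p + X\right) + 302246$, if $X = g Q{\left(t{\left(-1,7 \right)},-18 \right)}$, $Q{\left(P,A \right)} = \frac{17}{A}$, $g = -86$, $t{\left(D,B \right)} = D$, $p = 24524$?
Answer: $\frac{2941661}{9} \approx 3.2685 \cdot 10^{5}$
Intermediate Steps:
$X = \frac{731}{9}$ ($X = - 86 \frac{17}{-18} = - 86 \cdot 17 \left(- \frac{1}{18}\right) = \left(-86\right) \left(- \frac{17}{18}\right) = \frac{731}{9} \approx 81.222$)
$\left(p + X\right) + 302246 = \left(24524 + \frac{731}{9}\right) + 302246 = \frac{221447}{9} + 302246 = \frac{2941661}{9}$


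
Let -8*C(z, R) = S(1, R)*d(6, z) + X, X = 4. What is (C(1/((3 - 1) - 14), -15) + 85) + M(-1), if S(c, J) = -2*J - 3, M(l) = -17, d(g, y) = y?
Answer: 2169/32 ≈ 67.781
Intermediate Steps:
S(c, J) = -3 - 2*J
C(z, R) = -½ - z*(-3 - 2*R)/8 (C(z, R) = -((-3 - 2*R)*z + 4)/8 = -(z*(-3 - 2*R) + 4)/8 = -(4 + z*(-3 - 2*R))/8 = -½ - z*(-3 - 2*R)/8)
(C(1/((3 - 1) - 14), -15) + 85) + M(-1) = ((-½ + (3 + 2*(-15))/(8*((3 - 1) - 14))) + 85) - 17 = ((-½ + (3 - 30)/(8*(2 - 14))) + 85) - 17 = ((-½ + (⅛)*(-27)/(-12)) + 85) - 17 = ((-½ + (⅛)*(-1/12)*(-27)) + 85) - 17 = ((-½ + 9/32) + 85) - 17 = (-7/32 + 85) - 17 = 2713/32 - 17 = 2169/32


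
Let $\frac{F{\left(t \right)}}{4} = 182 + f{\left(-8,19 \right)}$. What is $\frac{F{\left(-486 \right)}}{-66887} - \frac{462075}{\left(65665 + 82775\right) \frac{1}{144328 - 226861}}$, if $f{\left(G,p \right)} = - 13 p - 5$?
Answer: $\frac{170055455641535}{661913752} \approx 2.5691 \cdot 10^{5}$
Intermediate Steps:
$f{\left(G,p \right)} = -5 - 13 p$
$F{\left(t \right)} = -280$ ($F{\left(t \right)} = 4 \left(182 - 252\right) = 4 \left(-70\right) = -280$)
$\frac{F{\left(-486 \right)}}{-66887} - \frac{462075}{\left(65665 + 82775\right) \frac{1}{144328 - 226861}} = - \frac{280}{-66887} - \frac{462075}{\left(65665 + 82775\right) \frac{1}{144328 - 226861}} = \left(-280\right) \left(- \frac{1}{66887}\right) - \frac{462075}{148440 \frac{1}{-82533}} = \frac{280}{66887} - \frac{462075}{148440 \left(- \frac{1}{82533}\right)} = \frac{280}{66887} - \frac{462075}{- \frac{49480}{27511}} = \frac{280}{66887} - - \frac{2542429065}{9896} = \frac{280}{66887} + \frac{2542429065}{9896} = \frac{170055455641535}{661913752}$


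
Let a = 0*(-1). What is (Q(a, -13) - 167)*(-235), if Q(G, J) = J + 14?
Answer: 39010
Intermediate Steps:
a = 0
Q(G, J) = 14 + J
(Q(a, -13) - 167)*(-235) = ((14 - 13) - 167)*(-235) = (1 - 167)*(-235) = -166*(-235) = 39010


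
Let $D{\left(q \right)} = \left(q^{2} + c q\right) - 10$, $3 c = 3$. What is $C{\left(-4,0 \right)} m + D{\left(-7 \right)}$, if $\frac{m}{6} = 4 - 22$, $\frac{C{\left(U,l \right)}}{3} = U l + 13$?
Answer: $-4180$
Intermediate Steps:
$c = 1$ ($c = \frac{1}{3} \cdot 3 = 1$)
$C{\left(U,l \right)} = 39 + 3 U l$ ($C{\left(U,l \right)} = 3 \left(U l + 13\right) = 3 \left(13 + U l\right) = 39 + 3 U l$)
$D{\left(q \right)} = -10 + q + q^{2}$ ($D{\left(q \right)} = \left(q^{2} + 1 q\right) - 10 = \left(q^{2} + q\right) - 10 = \left(q + q^{2}\right) - 10 = -10 + q + q^{2}$)
$m = -108$ ($m = 6 \left(4 - 22\right) = 6 \left(-18\right) = -108$)
$C{\left(-4,0 \right)} m + D{\left(-7 \right)} = \left(39 + 3 \left(-4\right) 0\right) \left(-108\right) - \left(17 - 49\right) = \left(39 + 0\right) \left(-108\right) - -32 = 39 \left(-108\right) + 32 = -4212 + 32 = -4180$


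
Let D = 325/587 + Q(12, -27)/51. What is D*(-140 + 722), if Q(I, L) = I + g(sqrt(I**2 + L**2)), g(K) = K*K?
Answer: 103997580/9979 ≈ 10422.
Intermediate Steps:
g(K) = K**2
Q(I, L) = I + I**2 + L**2 (Q(I, L) = I + (sqrt(I**2 + L**2))**2 = I + (I**2 + L**2) = I + I**2 + L**2)
D = 178690/9979 (D = 325/587 + (12 + 12**2 + (-27)**2)/51 = 325*(1/587) + (12 + 144 + 729)*(1/51) = 325/587 + 885*(1/51) = 325/587 + 295/17 = 178690/9979 ≈ 17.907)
D*(-140 + 722) = 178690*(-140 + 722)/9979 = (178690/9979)*582 = 103997580/9979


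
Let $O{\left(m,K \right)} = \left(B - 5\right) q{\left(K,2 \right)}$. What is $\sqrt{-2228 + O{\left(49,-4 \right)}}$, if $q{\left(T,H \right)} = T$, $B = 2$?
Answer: $2 i \sqrt{554} \approx 47.074 i$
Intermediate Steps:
$O{\left(m,K \right)} = - 3 K$ ($O{\left(m,K \right)} = \left(2 - 5\right) K = - 3 K$)
$\sqrt{-2228 + O{\left(49,-4 \right)}} = \sqrt{-2228 - -12} = \sqrt{-2228 + 12} = \sqrt{-2216} = 2 i \sqrt{554}$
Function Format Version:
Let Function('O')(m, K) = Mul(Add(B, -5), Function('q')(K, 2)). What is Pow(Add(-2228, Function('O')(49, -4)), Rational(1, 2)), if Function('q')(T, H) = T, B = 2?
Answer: Mul(2, I, Pow(554, Rational(1, 2))) ≈ Mul(47.074, I)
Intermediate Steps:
Function('O')(m, K) = Mul(-3, K) (Function('O')(m, K) = Mul(Add(2, -5), K) = Mul(-3, K))
Pow(Add(-2228, Function('O')(49, -4)), Rational(1, 2)) = Pow(Add(-2228, Mul(-3, -4)), Rational(1, 2)) = Pow(Add(-2228, 12), Rational(1, 2)) = Pow(-2216, Rational(1, 2)) = Mul(2, I, Pow(554, Rational(1, 2)))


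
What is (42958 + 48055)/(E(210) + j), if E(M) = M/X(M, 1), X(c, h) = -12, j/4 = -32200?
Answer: -182026/257635 ≈ -0.70653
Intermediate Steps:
j = -128800 (j = 4*(-32200) = -128800)
E(M) = -M/12 (E(M) = M/(-12) = M*(-1/12) = -M/12)
(42958 + 48055)/(E(210) + j) = (42958 + 48055)/(-1/12*210 - 128800) = 91013/(-35/2 - 128800) = 91013/(-257635/2) = 91013*(-2/257635) = -182026/257635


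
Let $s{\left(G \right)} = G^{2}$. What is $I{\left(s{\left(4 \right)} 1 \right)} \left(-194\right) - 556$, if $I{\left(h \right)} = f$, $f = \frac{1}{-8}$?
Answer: $- \frac{2127}{4} \approx -531.75$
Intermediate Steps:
$f = - \frac{1}{8} \approx -0.125$
$I{\left(h \right)} = - \frac{1}{8}$
$I{\left(s{\left(4 \right)} 1 \right)} \left(-194\right) - 556 = \left(- \frac{1}{8}\right) \left(-194\right) - 556 = \frac{97}{4} - 556 = - \frac{2127}{4}$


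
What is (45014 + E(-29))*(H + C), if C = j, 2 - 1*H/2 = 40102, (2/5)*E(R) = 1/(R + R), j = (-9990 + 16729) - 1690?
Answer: -392409889469/116 ≈ -3.3828e+9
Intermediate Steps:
j = 5049 (j = 6739 - 1690 = 5049)
E(R) = 5/(4*R) (E(R) = 5/(2*(R + R)) = 5/(2*((2*R))) = 5*(1/(2*R))/2 = 5/(4*R))
H = -80200 (H = 4 - 2*40102 = 4 - 80204 = -80200)
C = 5049
(45014 + E(-29))*(H + C) = (45014 + (5/4)/(-29))*(-80200 + 5049) = (45014 + (5/4)*(-1/29))*(-75151) = (45014 - 5/116)*(-75151) = (5221619/116)*(-75151) = -392409889469/116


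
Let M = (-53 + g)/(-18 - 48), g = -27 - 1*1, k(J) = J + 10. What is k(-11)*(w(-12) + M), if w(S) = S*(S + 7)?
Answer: -1347/22 ≈ -61.227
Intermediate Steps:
k(J) = 10 + J
g = -28 (g = -27 - 1 = -28)
w(S) = S*(7 + S)
M = 27/22 (M = (-53 - 28)/(-18 - 48) = -81/(-66) = -81*(-1/66) = 27/22 ≈ 1.2273)
k(-11)*(w(-12) + M) = (10 - 11)*(-12*(7 - 12) + 27/22) = -(-12*(-5) + 27/22) = -(60 + 27/22) = -1*1347/22 = -1347/22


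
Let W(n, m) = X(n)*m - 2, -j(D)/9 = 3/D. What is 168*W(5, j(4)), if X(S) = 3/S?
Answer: -5082/5 ≈ -1016.4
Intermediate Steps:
j(D) = -27/D
W(n, m) = -2 + 3*m/n (W(n, m) = (3/n)*m - 2 = 3*m/n - 2 = -2 + 3*m/n)
168*W(5, j(4)) = 168*(-2 + 3*(-27/4)/5) = 168*(-2 + 3*(-27*1/4)*(1/5)) = 168*(-2 + 3*(-27/4)*(1/5)) = 168*(-2 - 81/20) = 168*(-121/20) = -5082/5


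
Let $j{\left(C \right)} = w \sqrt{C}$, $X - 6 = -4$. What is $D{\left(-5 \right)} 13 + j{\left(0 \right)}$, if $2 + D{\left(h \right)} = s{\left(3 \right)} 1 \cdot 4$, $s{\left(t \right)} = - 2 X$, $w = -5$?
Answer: $-234$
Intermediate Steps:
$X = 2$ ($X = 6 - 4 = 2$)
$s{\left(t \right)} = -4$ ($s{\left(t \right)} = \left(-2\right) 2 = -4$)
$j{\left(C \right)} = - 5 \sqrt{C}$
$D{\left(h \right)} = -18$ ($D{\left(h \right)} = -2 + \left(-4\right) 1 \cdot 4 = -2 - 16 = -18$)
$D{\left(-5 \right)} 13 + j{\left(0 \right)} = \left(-18\right) 13 - 5 \sqrt{0} = -234 - 0 = -234 + 0 = -234$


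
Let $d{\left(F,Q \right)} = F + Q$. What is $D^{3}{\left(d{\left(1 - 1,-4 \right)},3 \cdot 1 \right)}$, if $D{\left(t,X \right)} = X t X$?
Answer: $-46656$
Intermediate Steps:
$D{\left(t,X \right)} = t X^{2}$
$D^{3}{\left(d{\left(1 - 1,-4 \right)},3 \cdot 1 \right)} = \left(\left(\left(1 - 1\right) - 4\right) \left(3 \cdot 1\right)^{2}\right)^{3} = \left(\left(\left(1 - 1\right) - 4\right) 3^{2}\right)^{3} = \left(\left(0 - 4\right) 9\right)^{3} = \left(\left(-4\right) 9\right)^{3} = \left(-36\right)^{3} = -46656$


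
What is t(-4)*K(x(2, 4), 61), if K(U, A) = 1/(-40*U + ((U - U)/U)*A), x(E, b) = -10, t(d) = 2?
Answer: 1/200 ≈ 0.0050000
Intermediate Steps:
K(U, A) = -1/(40*U) (K(U, A) = 1/(-40*U + (0/U)*A) = 1/(-40*U + 0*A) = 1/(-40*U + 0) = 1/(-40*U) = -1/(40*U))
t(-4)*K(x(2, 4), 61) = 2*(-1/40/(-10)) = 2*(-1/40*(-⅒)) = 2*(1/400) = 1/200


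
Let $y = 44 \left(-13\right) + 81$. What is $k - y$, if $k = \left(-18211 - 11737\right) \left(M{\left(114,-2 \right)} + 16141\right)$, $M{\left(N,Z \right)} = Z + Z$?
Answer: $-483270385$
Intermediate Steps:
$M{\left(N,Z \right)} = 2 Z$
$y = -491$ ($y = -572 + 81 = -491$)
$k = -483270876$ ($k = \left(-18211 - 11737\right) \left(2 \left(-2\right) + 16141\right) = - 29948 \left(-4 + 16141\right) = \left(-29948\right) 16137 = -483270876$)
$k - y = -483270876 - -491 = -483270876 + 491 = -483270385$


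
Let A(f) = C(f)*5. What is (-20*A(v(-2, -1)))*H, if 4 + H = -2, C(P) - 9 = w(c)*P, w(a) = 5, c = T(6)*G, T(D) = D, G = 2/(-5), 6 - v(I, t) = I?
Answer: 29400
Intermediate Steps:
v(I, t) = 6 - I
G = -⅖ (G = 2*(-⅕) = -⅖ ≈ -0.40000)
c = -12/5 (c = 6*(-⅖) = -12/5 ≈ -2.4000)
C(P) = 9 + 5*P
H = -6 (H = -4 - 2 = -6)
A(f) = 45 + 25*f (A(f) = (9 + 5*f)*5 = 45 + 25*f)
(-20*A(v(-2, -1)))*H = -20*(45 + 25*(6 - 1*(-2)))*(-6) = -20*(45 + 25*(6 + 2))*(-6) = -20*(45 + 25*8)*(-6) = -20*(45 + 200)*(-6) = -20*245*(-6) = -4900*(-6) = 29400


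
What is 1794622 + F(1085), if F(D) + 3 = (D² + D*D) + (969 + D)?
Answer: 4151123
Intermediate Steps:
F(D) = 966 + D + 2*D² (F(D) = -3 + ((D² + D*D) + (969 + D)) = -3 + ((D² + D²) + (969 + D)) = -3 + (2*D² + (969 + D)) = -3 + (969 + D + 2*D²) = 966 + D + 2*D²)
1794622 + F(1085) = 1794622 + (966 + 1085 + 2*1085²) = 1794622 + (966 + 1085 + 2*1177225) = 1794622 + (966 + 1085 + 2354450) = 1794622 + 2356501 = 4151123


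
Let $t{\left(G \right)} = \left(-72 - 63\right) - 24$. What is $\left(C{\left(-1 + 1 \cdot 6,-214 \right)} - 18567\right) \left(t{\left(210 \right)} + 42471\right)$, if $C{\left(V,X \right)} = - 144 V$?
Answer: $-816071544$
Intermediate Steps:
$t{\left(G \right)} = -159$ ($t{\left(G \right)} = -135 - 24 = -159$)
$\left(C{\left(-1 + 1 \cdot 6,-214 \right)} - 18567\right) \left(t{\left(210 \right)} + 42471\right) = \left(- 144 \left(-1 + 1 \cdot 6\right) - 18567\right) \left(-159 + 42471\right) = \left(- 144 \left(-1 + 6\right) - 18567\right) 42312 = \left(\left(-144\right) 5 - 18567\right) 42312 = \left(-720 - 18567\right) 42312 = \left(-19287\right) 42312 = -816071544$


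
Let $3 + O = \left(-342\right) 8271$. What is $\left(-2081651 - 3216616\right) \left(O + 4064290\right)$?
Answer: $-6546565196535$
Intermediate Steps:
$O = -2828685$ ($O = -3 - 2828682 = -2828685$)
$\left(-2081651 - 3216616\right) \left(O + 4064290\right) = \left(-2081651 - 3216616\right) \left(-2828685 + 4064290\right) = \left(-5298267\right) 1235605 = -6546565196535$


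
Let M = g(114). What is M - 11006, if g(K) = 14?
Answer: -10992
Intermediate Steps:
M = 14
M - 11006 = 14 - 11006 = -10992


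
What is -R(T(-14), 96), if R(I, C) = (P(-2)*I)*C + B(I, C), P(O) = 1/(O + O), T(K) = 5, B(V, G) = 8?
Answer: 112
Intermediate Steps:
P(O) = 1/(2*O)
R(I, C) = 8 - C*I/4 (R(I, C) = (((½)/(-2))*I)*C + 8 = (((½)*(-½))*I)*C + 8 = (-I/4)*C + 8 = -C*I/4 + 8 = 8 - C*I/4)
-R(T(-14), 96) = -(8 - ¼*96*5) = -(8 - 120) = -1*(-112) = 112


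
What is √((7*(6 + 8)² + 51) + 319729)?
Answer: 8*√5018 ≈ 566.70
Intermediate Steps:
√((7*(6 + 8)² + 51) + 319729) = √((7*14² + 51) + 319729) = √((7*196 + 51) + 319729) = √((1372 + 51) + 319729) = √(1423 + 319729) = √321152 = 8*√5018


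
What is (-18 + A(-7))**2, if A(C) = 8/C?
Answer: 17956/49 ≈ 366.45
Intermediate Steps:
(-18 + A(-7))**2 = (-18 + 8/(-7))**2 = (-18 + 8*(-1/7))**2 = (-18 - 8/7)**2 = (-134/7)**2 = 17956/49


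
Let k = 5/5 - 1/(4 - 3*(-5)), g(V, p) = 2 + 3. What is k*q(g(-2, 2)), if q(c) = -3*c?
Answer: -270/19 ≈ -14.211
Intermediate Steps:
g(V, p) = 5
k = 18/19 (k = 5*(⅕) - 1/(4 + 15) = 1 - 1/19 = 18/19 ≈ 0.94737)
k*q(g(-2, 2)) = 18*(-3*5)/19 = (18/19)*(-15) = -270/19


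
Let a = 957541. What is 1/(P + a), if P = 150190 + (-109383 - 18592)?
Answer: 1/979756 ≈ 1.0207e-6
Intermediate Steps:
P = 22215 (P = 150190 - 127975 = 22215)
1/(P + a) = 1/(22215 + 957541) = 1/979756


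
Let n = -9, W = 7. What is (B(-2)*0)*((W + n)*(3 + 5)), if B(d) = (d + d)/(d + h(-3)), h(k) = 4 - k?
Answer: 0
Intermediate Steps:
B(d) = 2*d/(7 + d) (B(d) = (d + d)/(d + (4 - 1*(-3))) = (2*d)/(d + (4 + 3)) = (2*d)/(d + 7) = (2*d)/(7 + d) = 2*d/(7 + d))
(B(-2)*0)*((W + n)*(3 + 5)) = ((2*(-2)/(7 - 2))*0)*((7 - 9)*(3 + 5)) = ((2*(-2)/5)*0)*(-2*8) = ((2*(-2)*(⅕))*0)*(-16) = -⅘*0*(-16) = 0*(-16) = 0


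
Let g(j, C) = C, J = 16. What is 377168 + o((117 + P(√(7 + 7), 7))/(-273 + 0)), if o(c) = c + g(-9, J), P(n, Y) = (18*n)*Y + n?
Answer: 2640285/7 - 127*√14/273 ≈ 3.7718e+5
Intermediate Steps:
P(n, Y) = n + 18*Y*n (P(n, Y) = 18*Y*n + n = n + 18*Y*n)
o(c) = 16 + c (o(c) = c + 16 = 16 + c)
377168 + o((117 + P(√(7 + 7), 7))/(-273 + 0)) = 377168 + (16 + (117 + √(7 + 7)*(1 + 18*7))/(-273 + 0)) = 377168 + (16 + (117 + √14*(1 + 126))/(-273)) = 377168 + (16 + (117 + √14*127)*(-1/273)) = 377168 + (16 + (117 + 127*√14)*(-1/273)) = 377168 + (16 + (-3/7 - 127*√14/273)) = 377168 + (109/7 - 127*√14/273) = 2640285/7 - 127*√14/273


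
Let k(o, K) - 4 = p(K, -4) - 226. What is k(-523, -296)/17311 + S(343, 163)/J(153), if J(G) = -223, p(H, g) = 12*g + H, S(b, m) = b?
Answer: -6063891/3860353 ≈ -1.5708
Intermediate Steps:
p(H, g) = H + 12*g
k(o, K) = -270 + K (k(o, K) = 4 + ((K + 12*(-4)) - 226) = 4 + ((K - 48) - 226) = 4 + ((-48 + K) - 226) = 4 + (-274 + K) = -270 + K)
k(-523, -296)/17311 + S(343, 163)/J(153) = (-270 - 296)/17311 + 343/(-223) = -566*1/17311 + 343*(-1/223) = -566/17311 - 343/223 = -6063891/3860353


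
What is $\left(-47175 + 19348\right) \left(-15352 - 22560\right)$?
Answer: $1054977224$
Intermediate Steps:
$\left(-47175 + 19348\right) \left(-15352 - 22560\right) = - 27827 \left(-15352 - 22560\right) = \left(-27827\right) \left(-37912\right) = 1054977224$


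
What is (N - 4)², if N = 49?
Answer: 2025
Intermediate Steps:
(N - 4)² = (49 - 4)² = 45² = 2025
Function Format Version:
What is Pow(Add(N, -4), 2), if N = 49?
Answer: 2025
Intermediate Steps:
Pow(Add(N, -4), 2) = Pow(Add(49, -4), 2) = Pow(45, 2) = 2025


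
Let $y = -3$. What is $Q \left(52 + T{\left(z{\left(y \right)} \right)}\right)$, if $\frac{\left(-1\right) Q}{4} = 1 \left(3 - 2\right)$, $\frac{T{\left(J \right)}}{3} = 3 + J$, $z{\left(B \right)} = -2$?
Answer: $-220$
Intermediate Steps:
$T{\left(J \right)} = 9 + 3 J$ ($T{\left(J \right)} = 3 \left(3 + J\right) = 9 + 3 J$)
$Q = -4$ ($Q = - 4 \cdot 1 \left(3 - 2\right) = - 4 \cdot 1 \cdot 1 = \left(-4\right) 1 = -4$)
$Q \left(52 + T{\left(z{\left(y \right)} \right)}\right) = - 4 \left(52 + \left(9 + 3 \left(-2\right)\right)\right) = - 4 \left(52 + \left(9 - 6\right)\right) = - 4 \left(52 + 3\right) = \left(-4\right) 55 = -220$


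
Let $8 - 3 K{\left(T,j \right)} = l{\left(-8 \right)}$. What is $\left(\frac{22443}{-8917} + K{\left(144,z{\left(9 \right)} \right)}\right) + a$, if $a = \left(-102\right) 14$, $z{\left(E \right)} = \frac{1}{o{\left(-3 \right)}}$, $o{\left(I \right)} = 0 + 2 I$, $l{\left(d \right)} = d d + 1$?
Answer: $- \frac{12925342}{8917} \approx -1449.5$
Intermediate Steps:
$l{\left(d \right)} = 1 + d^{2}$ ($l{\left(d \right)} = d^{2} + 1 = 1 + d^{2}$)
$o{\left(I \right)} = 2 I$
$z{\left(E \right)} = - \frac{1}{6}$ ($z{\left(E \right)} = \frac{1}{2 \left(-3\right)} = \frac{1}{-6} = - \frac{1}{6}$)
$K{\left(T,j \right)} = -19$ ($K{\left(T,j \right)} = \frac{8}{3} - \frac{1 + \left(-8\right)^{2}}{3} = \frac{8}{3} - \frac{1 + 64}{3} = \frac{8}{3} - \frac{65}{3} = -19$)
$a = -1428$
$\left(\frac{22443}{-8917} + K{\left(144,z{\left(9 \right)} \right)}\right) + a = \left(\frac{22443}{-8917} - 19\right) - 1428 = \left(22443 \left(- \frac{1}{8917}\right) - 19\right) - 1428 = \left(- \frac{22443}{8917} - 19\right) - 1428 = - \frac{191866}{8917} - 1428 = - \frac{12925342}{8917}$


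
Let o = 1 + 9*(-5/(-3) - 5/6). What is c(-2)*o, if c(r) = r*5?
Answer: -85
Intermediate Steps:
c(r) = 5*r
o = 17/2 (o = 1 + 9*(-5*(-⅓) - 5*⅙) = 1 + 9*(5/3 - ⅚) = 1 + 9*(⅚) = 1 + 15/2 = 17/2 ≈ 8.5000)
c(-2)*o = (5*(-2))*(17/2) = -10*17/2 = -85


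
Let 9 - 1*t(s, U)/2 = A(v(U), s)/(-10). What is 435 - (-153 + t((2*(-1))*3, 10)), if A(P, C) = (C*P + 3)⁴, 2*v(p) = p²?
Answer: -7780824831/5 ≈ -1.5562e+9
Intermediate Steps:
v(p) = p²/2
A(P, C) = (3 + C*P)⁴
t(s, U) = 18 + (3 + s*U²/2)⁴/5 (t(s, U) = 18 - 2*(3 + s*(U²/2))⁴/(-10) = 18 - 2*(3 + s*U²/2)⁴*(-1)/10 = 18 - (-1)*(3 + s*U²/2)⁴/5 = 18 + (3 + s*U²/2)⁴/5)
435 - (-153 + t((2*(-1))*3, 10)) = 435 - (-153 + (18 + (6 + ((2*(-1))*3)*10²)⁴/80)) = 435 - (-153 + (18 + (6 - 2*3*100)⁴/80)) = 435 - (-153 + (18 + (6 - 6*100)⁴/80)) = 435 - (-153 + (18 + (6 - 600)⁴/80)) = 435 - (-153 + (18 + (1/80)*(-594)⁴)) = 435 - (-153 + (18 + (1/80)*124493242896)) = 435 - (-153 + (18 + 7780827681/5)) = 435 - (-153 + 7780827771/5) = 435 - 1*7780827006/5 = 435 - 7780827006/5 = -7780824831/5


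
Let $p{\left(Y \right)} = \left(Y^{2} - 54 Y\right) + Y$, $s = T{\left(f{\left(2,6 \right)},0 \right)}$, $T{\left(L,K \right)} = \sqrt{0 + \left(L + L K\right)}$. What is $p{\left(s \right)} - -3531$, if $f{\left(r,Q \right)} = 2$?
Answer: $3533 - 53 \sqrt{2} \approx 3458.0$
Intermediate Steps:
$T{\left(L,K \right)} = \sqrt{L + K L}$ ($T{\left(L,K \right)} = \sqrt{0 + \left(L + K L\right)} = \sqrt{L + K L}$)
$s = \sqrt{2}$ ($s = \sqrt{2 \left(1 + 0\right)} = \sqrt{2 \cdot 1} = \sqrt{2} \approx 1.4142$)
$p{\left(Y \right)} = Y^{2} - 53 Y$
$p{\left(s \right)} - -3531 = \sqrt{2} \left(-53 + \sqrt{2}\right) - -3531 = \sqrt{2} \left(-53 + \sqrt{2}\right) + 3531 = 3531 + \sqrt{2} \left(-53 + \sqrt{2}\right)$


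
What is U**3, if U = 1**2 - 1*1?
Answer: 0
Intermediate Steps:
U = 0 (U = 1 - 1 = 0)
U**3 = 0**3 = 0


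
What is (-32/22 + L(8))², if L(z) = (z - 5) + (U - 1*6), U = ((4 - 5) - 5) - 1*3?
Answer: 21904/121 ≈ 181.02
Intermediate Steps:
U = -9 (U = (-1 - 5) - 3 = -6 - 3 = -9)
L(z) = -20 + z (L(z) = (z - 5) + (-9 - 1*6) = (-5 + z) + (-9 - 6) = (-5 + z) - 15 = -20 + z)
(-32/22 + L(8))² = (-32/22 + (-20 + 8))² = (-32*1/22 - 12)² = (-16/11 - 12)² = (-148/11)² = 21904/121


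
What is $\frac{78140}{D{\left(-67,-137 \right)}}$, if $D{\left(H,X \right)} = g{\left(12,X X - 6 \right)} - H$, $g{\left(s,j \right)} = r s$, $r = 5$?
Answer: $\frac{78140}{127} \approx 615.28$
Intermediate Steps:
$g{\left(s,j \right)} = 5 s$
$D{\left(H,X \right)} = 60 - H$ ($D{\left(H,X \right)} = 5 \cdot 12 - H = 60 - H$)
$\frac{78140}{D{\left(-67,-137 \right)}} = \frac{78140}{60 - -67} = \frac{78140}{60 + 67} = \frac{78140}{127}$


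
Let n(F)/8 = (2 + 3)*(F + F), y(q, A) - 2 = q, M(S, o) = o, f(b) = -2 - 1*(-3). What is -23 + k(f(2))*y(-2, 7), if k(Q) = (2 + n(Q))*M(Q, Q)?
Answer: -23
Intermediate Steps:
f(b) = 1 (f(b) = -2 + 3 = 1)
y(q, A) = 2 + q
n(F) = 80*F (n(F) = 8*((2 + 3)*(F + F)) = 8*(5*(2*F)) = 8*(10*F) = 80*F)
k(Q) = Q*(2 + 80*Q) (k(Q) = (2 + 80*Q)*Q = Q*(2 + 80*Q))
-23 + k(f(2))*y(-2, 7) = -23 + (2*1*(1 + 40*1))*(2 - 2) = -23 + (2*1*(1 + 40))*0 = -23 + (2*1*41)*0 = -23 + 82*0 = -23 + 0 = -23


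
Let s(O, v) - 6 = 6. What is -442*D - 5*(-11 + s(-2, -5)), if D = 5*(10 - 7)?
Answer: -6635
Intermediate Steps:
D = 15 (D = 5*3 = 15)
s(O, v) = 12 (s(O, v) = 6 + 6 = 12)
-442*D - 5*(-11 + s(-2, -5)) = -442*15 - 5*(-11 + 12) = -6630 - 5*1 = -6630 - 5 = -6635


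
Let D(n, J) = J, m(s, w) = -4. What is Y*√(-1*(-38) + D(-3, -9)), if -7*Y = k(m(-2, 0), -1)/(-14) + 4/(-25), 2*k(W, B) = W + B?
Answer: -13*√29/4900 ≈ -0.014287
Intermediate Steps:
k(W, B) = B/2 + W/2 (k(W, B) = (W + B)/2 = (B + W)/2 = B/2 + W/2)
Y = -13/4900 (Y = -(((½)*(-1) + (½)*(-4))/(-14) + 4/(-25))/7 = -((-½ - 2)*(-1/14) + 4*(-1/25))/7 = -(-5/2*(-1/14) - 4/25)/7 = -(5/28 - 4/25)/7 = -⅐*13/700 = -13/4900 ≈ -0.0026531)
Y*√(-1*(-38) + D(-3, -9)) = -13*√(-1*(-38) - 9)/4900 = -13*√(38 - 9)/4900 = -13*√29/4900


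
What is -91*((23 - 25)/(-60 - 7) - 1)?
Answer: 5915/67 ≈ 88.284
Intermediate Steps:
-91*((23 - 25)/(-60 - 7) - 1) = -91*(-2/(-67) - 1) = -91*(-2*(-1/67) - 1) = -91*(2/67 - 1) = -91*(-65/67) = 5915/67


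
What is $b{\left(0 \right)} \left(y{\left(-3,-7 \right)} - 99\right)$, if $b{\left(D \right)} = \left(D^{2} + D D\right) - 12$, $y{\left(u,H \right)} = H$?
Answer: $1272$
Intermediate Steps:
$b{\left(D \right)} = -12 + 2 D^{2}$ ($b{\left(D \right)} = \left(D^{2} + D^{2}\right) - 12 = 2 D^{2} - 12 = -12 + 2 D^{2}$)
$b{\left(0 \right)} \left(y{\left(-3,-7 \right)} - 99\right) = \left(-12 + 2 \cdot 0^{2}\right) \left(-7 - 99\right) = \left(-12 + 2 \cdot 0\right) \left(-106\right) = \left(-12 + 0\right) \left(-106\right) = \left(-12\right) \left(-106\right) = 1272$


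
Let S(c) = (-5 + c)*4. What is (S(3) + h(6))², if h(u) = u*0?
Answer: 64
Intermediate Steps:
h(u) = 0
S(c) = -20 + 4*c
(S(3) + h(6))² = ((-20 + 4*3) + 0)² = ((-20 + 12) + 0)² = (-8 + 0)² = (-8)² = 64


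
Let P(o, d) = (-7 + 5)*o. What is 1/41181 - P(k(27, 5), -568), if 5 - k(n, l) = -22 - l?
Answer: 2635585/41181 ≈ 64.000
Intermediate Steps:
k(n, l) = 27 + l (k(n, l) = 5 - (-22 - l) = 5 + (22 + l) = 27 + l)
P(o, d) = -2*o
1/41181 - P(k(27, 5), -568) = 1/41181 - (-2)*(27 + 5) = 1/41181 - (-2)*32 = 1/41181 - 1*(-64) = 1/41181 + 64 = 2635585/41181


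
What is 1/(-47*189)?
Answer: -1/8883 ≈ -0.00011257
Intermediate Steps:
1/(-47*189) = 1/(-8883) = -1/8883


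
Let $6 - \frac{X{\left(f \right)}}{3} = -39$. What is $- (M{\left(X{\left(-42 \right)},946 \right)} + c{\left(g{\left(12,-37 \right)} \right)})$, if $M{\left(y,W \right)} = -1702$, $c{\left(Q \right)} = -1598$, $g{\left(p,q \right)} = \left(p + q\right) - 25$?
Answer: $3300$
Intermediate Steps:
$g{\left(p,q \right)} = -25 + p + q$
$X{\left(f \right)} = 135$ ($X{\left(f \right)} = 18 - -117 = 18 + 117 = 135$)
$- (M{\left(X{\left(-42 \right)},946 \right)} + c{\left(g{\left(12,-37 \right)} \right)}) = - (-1702 - 1598) = \left(-1\right) \left(-3300\right) = 3300$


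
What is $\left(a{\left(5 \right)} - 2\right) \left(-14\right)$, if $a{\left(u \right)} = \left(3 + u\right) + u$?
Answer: $-154$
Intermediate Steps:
$a{\left(u \right)} = 3 + 2 u$
$\left(a{\left(5 \right)} - 2\right) \left(-14\right) = \left(\left(3 + 2 \cdot 5\right) - 2\right) \left(-14\right) = \left(\left(3 + 10\right) - 2\right) \left(-14\right) = \left(13 - 2\right) \left(-14\right) = 11 \left(-14\right) = -154$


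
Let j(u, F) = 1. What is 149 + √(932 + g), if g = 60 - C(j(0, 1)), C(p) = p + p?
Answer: 149 + 3*√110 ≈ 180.46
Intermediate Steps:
C(p) = 2*p
g = 58 (g = 60 - 2 = 58)
149 + √(932 + g) = 149 + √(932 + 58) = 149 + √990 = 149 + 3*√110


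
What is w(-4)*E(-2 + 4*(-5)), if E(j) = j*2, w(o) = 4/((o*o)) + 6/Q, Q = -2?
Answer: 121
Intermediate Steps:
w(o) = -3 + 4/o**2 (w(o) = 4/((o*o)) + 6/(-2) = 4/(o**2) + 6*(-1/2) = 4/o**2 - 3 = -3 + 4/o**2)
E(j) = 2*j
w(-4)*E(-2 + 4*(-5)) = (-3 + 4/(-4)**2)*(2*(-2 + 4*(-5))) = (-3 + 4*(1/16))*(2*(-2 - 20)) = (-3 + 1/4)*(2*(-22)) = -11/4*(-44) = 121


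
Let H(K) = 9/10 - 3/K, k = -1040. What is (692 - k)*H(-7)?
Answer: 80538/35 ≈ 2301.1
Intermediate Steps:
H(K) = 9/10 - 3/K (H(K) = 9*(⅒) - 3/K = 9/10 - 3/K)
(692 - k)*H(-7) = (692 - 1*(-1040))*(9/10 - 3/(-7)) = (692 + 1040)*(9/10 - 3*(-⅐)) = 1732*(9/10 + 3/7) = 1732*(93/70) = 80538/35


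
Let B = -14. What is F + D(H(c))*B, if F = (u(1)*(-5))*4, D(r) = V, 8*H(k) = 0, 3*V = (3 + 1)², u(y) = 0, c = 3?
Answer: -224/3 ≈ -74.667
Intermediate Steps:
V = 16/3 (V = (3 + 1)²/3 = (⅓)*4² = (⅓)*16 = 16/3 ≈ 5.3333)
H(k) = 0 (H(k) = (⅛)*0 = 0)
D(r) = 16/3
F = 0 (F = (0*(-5))*4 = 0*4 = 0)
F + D(H(c))*B = 0 + (16/3)*(-14) = 0 - 224/3 = -224/3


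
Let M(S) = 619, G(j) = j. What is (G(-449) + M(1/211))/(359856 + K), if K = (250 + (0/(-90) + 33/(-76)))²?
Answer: 196384/487655069 ≈ 0.00040271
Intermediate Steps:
K = 359747089/5776 (K = (250 + (0*(-1/90) + 33*(-1/76)))² = (250 + (0 - 33/76))² = (250 - 33/76)² = (18967/76)² = 359747089/5776 ≈ 62283.)
(G(-449) + M(1/211))/(359856 + K) = (-449 + 619)/(359856 + 359747089/5776) = 170/(2438275345/5776) = 170*(5776/2438275345) = 196384/487655069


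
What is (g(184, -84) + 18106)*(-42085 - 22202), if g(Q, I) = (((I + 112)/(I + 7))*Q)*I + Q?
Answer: -16908381018/11 ≈ -1.5371e+9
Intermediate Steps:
g(Q, I) = Q + I*Q*(112 + I)/(7 + I) (g(Q, I) = (((112 + I)/(7 + I))*Q)*I + Q = (Q*(112 + I)/(7 + I))*I + Q = I*Q*(112 + I)/(7 + I) + Q = Q + I*Q*(112 + I)/(7 + I))
(g(184, -84) + 18106)*(-42085 - 22202) = (184*(7 + (-84)² + 113*(-84))/(7 - 84) + 18106)*(-42085 - 22202) = (184*(7 + 7056 - 9492)/(-77) + 18106)*(-64287) = (184*(-1/77)*(-2429) + 18106)*(-64287) = (63848/11 + 18106)*(-64287) = (263014/11)*(-64287) = -16908381018/11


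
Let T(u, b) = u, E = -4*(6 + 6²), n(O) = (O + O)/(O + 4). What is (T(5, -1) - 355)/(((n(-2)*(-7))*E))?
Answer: 25/168 ≈ 0.14881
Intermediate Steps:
n(O) = 2*O/(4 + O) (n(O) = (2*O)/(4 + O) = 2*O/(4 + O))
E = -168 (E = -4*(6 + 36) = -4*42 = -168)
(T(5, -1) - 355)/(((n(-2)*(-7))*E)) = (5 - 355)/((((2*(-2)/(4 - 2))*(-7))*(-168))) = -350/(((2*(-2)/2)*(-7))*(-168)) = -350/(((2*(-2)*(½))*(-7))*(-168)) = -350/(-2*(-7)*(-168)) = -350/(14*(-168)) = -350/(-2352) = -350*(-1/2352) = 25/168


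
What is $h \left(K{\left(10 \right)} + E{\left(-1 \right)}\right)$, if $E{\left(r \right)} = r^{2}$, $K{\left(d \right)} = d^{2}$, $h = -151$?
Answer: $-15251$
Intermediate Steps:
$h \left(K{\left(10 \right)} + E{\left(-1 \right)}\right) = - 151 \left(10^{2} + \left(-1\right)^{2}\right) = - 151 \left(100 + 1\right) = \left(-151\right) 101 = -15251$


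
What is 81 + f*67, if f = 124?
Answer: 8389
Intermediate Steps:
81 + f*67 = 81 + 124*67 = 81 + 8308 = 8389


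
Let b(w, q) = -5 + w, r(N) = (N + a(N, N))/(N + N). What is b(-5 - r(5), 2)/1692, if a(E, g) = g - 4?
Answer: -53/8460 ≈ -0.0062648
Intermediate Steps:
a(E, g) = -4 + g
r(N) = (-4 + 2*N)/(2*N) (r(N) = (N + (-4 + N))/(N + N) = (-4 + 2*N)/((2*N)) = (-4 + 2*N)*(1/(2*N)) = (-4 + 2*N)/(2*N))
b(-5 - r(5), 2)/1692 = (-5 + (-5 - (-2 + 5)/5))/1692 = (-5 + (-5 - 3/5))/1692 = (-5 + (-5 - 1*⅗))/1692 = (-5 + (-5 - ⅗))/1692 = (-5 - 28/5)/1692 = (1/1692)*(-53/5) = -53/8460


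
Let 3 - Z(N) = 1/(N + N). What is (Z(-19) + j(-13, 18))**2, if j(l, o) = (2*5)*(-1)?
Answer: 70225/1444 ≈ 48.632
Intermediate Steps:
Z(N) = 3 - 1/(2*N) (Z(N) = 3 - 1/(N + N) = 3 - 1/(2*N))
j(l, o) = -10 (j(l, o) = 10*(-1) = -10)
(Z(-19) + j(-13, 18))**2 = ((3 - 1/2/(-19)) - 10)**2 = ((3 - 1/2*(-1/19)) - 10)**2 = ((3 + 1/38) - 10)**2 = (115/38 - 10)**2 = (-265/38)**2 = 70225/1444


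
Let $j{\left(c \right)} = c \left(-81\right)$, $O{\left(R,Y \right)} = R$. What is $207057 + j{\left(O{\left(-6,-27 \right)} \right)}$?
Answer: $207543$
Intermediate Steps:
$j{\left(c \right)} = - 81 c$
$207057 + j{\left(O{\left(-6,-27 \right)} \right)} = 207057 - -486 = 207057 + 486 = 207543$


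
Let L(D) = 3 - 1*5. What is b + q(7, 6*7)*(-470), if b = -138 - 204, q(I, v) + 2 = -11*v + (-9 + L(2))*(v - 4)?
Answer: 414198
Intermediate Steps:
L(D) = -2 (L(D) = 3 - 5 = -2)
q(I, v) = 42 - 22*v (q(I, v) = -2 + (-11*v + (-9 - 2)*(v - 4)) = -2 + (-11*v - 11*(-4 + v)) = -2 + (-11*v + (44 - 11*v)) = -2 + (44 - 22*v) = 42 - 22*v)
b = -342
b + q(7, 6*7)*(-470) = -342 + (42 - 132*7)*(-470) = -342 + (42 - 22*42)*(-470) = -342 + (42 - 924)*(-470) = -342 - 882*(-470) = -342 + 414540 = 414198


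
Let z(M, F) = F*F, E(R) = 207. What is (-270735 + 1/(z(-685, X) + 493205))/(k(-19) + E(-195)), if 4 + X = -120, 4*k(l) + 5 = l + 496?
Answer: -137690677034/165288825 ≈ -833.03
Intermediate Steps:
k(l) = 491/4 + l/4 (k(l) = -5/4 + (l + 496)/4 = -5/4 + (496 + l)/4 = -5/4 + (124 + l/4) = 491/4 + l/4)
X = -124 (X = -4 - 120 = -124)
z(M, F) = F²
(-270735 + 1/(z(-685, X) + 493205))/(k(-19) + E(-195)) = (-270735 + 1/((-124)² + 493205))/((491/4 + (¼)*(-19)) + 207) = (-270735 + 1/(15376 + 493205))/((491/4 - 19/4) + 207) = (-270735 + 1/508581)/(118 + 207) = (-270735 + 1/508581)/325 = -137690677034/508581*1/325 = -137690677034/165288825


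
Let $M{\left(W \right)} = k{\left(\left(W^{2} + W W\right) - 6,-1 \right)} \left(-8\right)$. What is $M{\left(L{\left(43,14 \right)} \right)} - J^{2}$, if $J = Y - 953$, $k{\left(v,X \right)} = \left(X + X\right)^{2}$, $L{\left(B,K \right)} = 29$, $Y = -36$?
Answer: $-978153$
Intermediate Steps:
$k{\left(v,X \right)} = 4 X^{2}$ ($k{\left(v,X \right)} = \left(2 X\right)^{2} = 4 X^{2}$)
$M{\left(W \right)} = -32$ ($M{\left(W \right)} = 4 \left(-1\right)^{2} \left(-8\right) = 4 \cdot 1 \left(-8\right) = 4 \left(-8\right) = -32$)
$J = -989$ ($J = -36 - 953 = -989$)
$M{\left(L{\left(43,14 \right)} \right)} - J^{2} = -32 - \left(-989\right)^{2} = -32 - 978121 = -978153$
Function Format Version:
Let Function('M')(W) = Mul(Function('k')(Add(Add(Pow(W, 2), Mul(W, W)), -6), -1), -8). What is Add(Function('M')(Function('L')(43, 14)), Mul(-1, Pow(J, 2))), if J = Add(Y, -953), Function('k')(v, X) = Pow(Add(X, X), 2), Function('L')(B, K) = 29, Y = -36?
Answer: -978153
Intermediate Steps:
Function('k')(v, X) = Mul(4, Pow(X, 2)) (Function('k')(v, X) = Pow(Mul(2, X), 2) = Mul(4, Pow(X, 2)))
Function('M')(W) = -32 (Function('M')(W) = Mul(Mul(4, Pow(-1, 2)), -8) = Mul(Mul(4, 1), -8) = Mul(4, -8) = -32)
J = -989 (J = Add(-36, -953) = -989)
Add(Function('M')(Function('L')(43, 14)), Mul(-1, Pow(J, 2))) = Add(-32, Mul(-1, Pow(-989, 2))) = Add(-32, Mul(-1, 978121)) = Add(-32, -978121) = -978153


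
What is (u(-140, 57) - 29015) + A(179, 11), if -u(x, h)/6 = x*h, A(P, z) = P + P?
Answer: 19223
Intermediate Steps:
A(P, z) = 2*P
u(x, h) = -6*h*x (u(x, h) = -6*x*h = -6*h*x)
(u(-140, 57) - 29015) + A(179, 11) = (-6*57*(-140) - 29015) + 2*179 = (47880 - 29015) + 358 = 18865 + 358 = 19223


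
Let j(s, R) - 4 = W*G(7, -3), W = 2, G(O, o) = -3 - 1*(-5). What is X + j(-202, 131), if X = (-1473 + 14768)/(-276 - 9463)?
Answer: 64617/9739 ≈ 6.6349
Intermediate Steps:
G(O, o) = 2 (G(O, o) = -3 + 5 = 2)
X = -13295/9739 (X = 13295/(-9739) = 13295*(-1/9739) = -13295/9739 ≈ -1.3651)
j(s, R) = 8 (j(s, R) = 4 + 2*2 = 4 + 4 = 8)
X + j(-202, 131) = -13295/9739 + 8 = 64617/9739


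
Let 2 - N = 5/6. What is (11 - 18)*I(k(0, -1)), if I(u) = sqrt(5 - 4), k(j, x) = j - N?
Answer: -7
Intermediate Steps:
N = 7/6 (N = 2 - 5/6 = 7/6 ≈ 1.1667)
k(j, x) = -7/6 + j (k(j, x) = j - 1*7/6 = j - 7/6 = -7/6 + j)
I(u) = 1 (I(u) = sqrt(1) = 1)
(11 - 18)*I(k(0, -1)) = (11 - 18)*1 = -7*1 = -7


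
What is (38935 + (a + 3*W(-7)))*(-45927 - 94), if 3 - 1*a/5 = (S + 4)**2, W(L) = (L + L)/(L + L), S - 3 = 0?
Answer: -1781380868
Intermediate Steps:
S = 3 (S = 3 + 0 = 3)
W(L) = 1 (W(L) = (2*L)/((2*L)) = (2*L)*(1/(2*L)) = 1)
a = -230 (a = 15 - 5*(3 + 4)**2 = 15 - 5*7**2 = 15 - 5*49 = 15 - 245 = -230)
(38935 + (a + 3*W(-7)))*(-45927 - 94) = (38935 + (-230 + 3*1))*(-45927 - 94) = (38935 + (-230 + 3))*(-46021) = (38935 - 227)*(-46021) = 38708*(-46021) = -1781380868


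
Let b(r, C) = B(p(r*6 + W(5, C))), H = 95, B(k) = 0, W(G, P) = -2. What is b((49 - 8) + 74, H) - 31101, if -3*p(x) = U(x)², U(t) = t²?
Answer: -31101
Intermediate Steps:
p(x) = -x⁴/3
b(r, C) = 0
b((49 - 8) + 74, H) - 31101 = 0 - 31101 = -31101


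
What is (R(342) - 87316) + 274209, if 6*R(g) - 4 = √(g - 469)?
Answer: 560681/3 + I*√127/6 ≈ 1.8689e+5 + 1.8782*I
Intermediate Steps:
R(g) = ⅔ + √(-469 + g)/6 (R(g) = ⅔ + √(g - 469)/6 = ⅔ + √(-469 + g)/6)
(R(342) - 87316) + 274209 = ((⅔ + √(-469 + 342)/6) - 87316) + 274209 = ((⅔ + √(-127)/6) - 87316) + 274209 = ((⅔ + (I*√127)/6) - 87316) + 274209 = ((⅔ + I*√127/6) - 87316) + 274209 = (-261946/3 + I*√127/6) + 274209 = 560681/3 + I*√127/6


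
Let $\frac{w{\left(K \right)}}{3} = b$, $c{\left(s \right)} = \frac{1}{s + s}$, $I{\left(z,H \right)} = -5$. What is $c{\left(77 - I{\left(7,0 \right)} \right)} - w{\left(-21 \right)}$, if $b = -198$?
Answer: $\frac{97417}{164} \approx 594.01$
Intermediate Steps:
$c{\left(s \right)} = \frac{1}{2 s}$
$w{\left(K \right)} = -594$ ($w{\left(K \right)} = 3 \left(-198\right) = -594$)
$c{\left(77 - I{\left(7,0 \right)} \right)} - w{\left(-21 \right)} = \frac{1}{2 \left(77 - -5\right)} - -594 = \frac{1}{2 \left(77 + 5\right)} + 594 = \frac{1}{2 \cdot 82} + 594 = \frac{1}{2} \cdot \frac{1}{82} + 594 = \frac{1}{164} + 594 = \frac{97417}{164}$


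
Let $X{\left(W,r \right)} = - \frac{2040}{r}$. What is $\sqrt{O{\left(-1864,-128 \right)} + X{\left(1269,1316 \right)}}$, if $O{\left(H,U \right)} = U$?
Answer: $\frac{i \sqrt{14022638}}{329} \approx 11.382 i$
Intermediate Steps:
$\sqrt{O{\left(-1864,-128 \right)} + X{\left(1269,1316 \right)}} = \sqrt{-128 - \frac{2040}{1316}} = \sqrt{-128 - \frac{510}{329}} = \sqrt{- \frac{42622}{329}} = \frac{i \sqrt{14022638}}{329}$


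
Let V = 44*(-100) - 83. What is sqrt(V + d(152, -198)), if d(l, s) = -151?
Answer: I*sqrt(4634) ≈ 68.073*I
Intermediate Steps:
V = -4483 (V = -4400 - 83 = -4483)
sqrt(V + d(152, -198)) = sqrt(-4483 - 151) = sqrt(-4634) = I*sqrt(4634)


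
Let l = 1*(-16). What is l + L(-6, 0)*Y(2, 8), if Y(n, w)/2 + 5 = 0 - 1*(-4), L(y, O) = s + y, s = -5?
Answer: 6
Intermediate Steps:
L(y, O) = -5 + y
Y(n, w) = -2 (Y(n, w) = -10 + 2*(0 - 1*(-4)) = -10 + 2*(0 + 4) = -10 + 2*4 = -10 + 8 = -2)
l = -16
l + L(-6, 0)*Y(2, 8) = -16 + (-5 - 6)*(-2) = -16 - 11*(-2) = -16 + 22 = 6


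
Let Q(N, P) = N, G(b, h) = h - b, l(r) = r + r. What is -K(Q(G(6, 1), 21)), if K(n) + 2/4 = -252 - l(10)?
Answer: 545/2 ≈ 272.50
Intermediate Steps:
l(r) = 2*r
K(n) = -545/2 (K(n) = -½ + (-252 - 2*10) = -½ + (-252 - 1*20) = -½ + (-252 - 20) = -½ - 272 = -545/2)
-K(Q(G(6, 1), 21)) = -1*(-545/2) = 545/2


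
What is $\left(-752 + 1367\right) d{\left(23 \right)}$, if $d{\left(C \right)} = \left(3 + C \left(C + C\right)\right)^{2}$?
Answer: $692318415$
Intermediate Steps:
$d{\left(C \right)} = \left(3 + 2 C^{2}\right)^{2}$ ($d{\left(C \right)} = \left(3 + C 2 C\right)^{2} = \left(3 + 2 C^{2}\right)^{2}$)
$\left(-752 + 1367\right) d{\left(23 \right)} = \left(-752 + 1367\right) \left(3 + 2 \cdot 23^{2}\right)^{2} = 615 \left(3 + 2 \cdot 529\right)^{2} = 615 \left(3 + 1058\right)^{2} = 615 \cdot 1061^{2} = 615 \cdot 1125721 = 692318415$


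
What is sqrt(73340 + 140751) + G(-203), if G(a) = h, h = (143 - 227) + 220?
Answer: 136 + sqrt(214091) ≈ 598.70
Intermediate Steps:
h = 136 (h = -84 + 220 = 136)
G(a) = 136
sqrt(73340 + 140751) + G(-203) = sqrt(73340 + 140751) + 136 = sqrt(214091) + 136 = 136 + sqrt(214091)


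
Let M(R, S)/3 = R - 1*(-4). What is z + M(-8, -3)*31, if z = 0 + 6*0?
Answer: -372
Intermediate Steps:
M(R, S) = 12 + 3*R (M(R, S) = 3*(R - 1*(-4)) = 3*(R + 4) = 3*(4 + R) = 12 + 3*R)
z = 0 (z = 0 + 0 = 0)
z + M(-8, -3)*31 = 0 + (12 + 3*(-8))*31 = 0 + (12 - 24)*31 = 0 - 12*31 = 0 - 372 = -372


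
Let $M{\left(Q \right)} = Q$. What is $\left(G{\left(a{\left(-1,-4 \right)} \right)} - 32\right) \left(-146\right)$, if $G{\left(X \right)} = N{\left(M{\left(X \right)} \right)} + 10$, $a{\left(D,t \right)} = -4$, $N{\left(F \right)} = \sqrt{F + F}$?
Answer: $3212 - 292 i \sqrt{2} \approx 3212.0 - 412.95 i$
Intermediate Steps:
$N{\left(F \right)} = \sqrt{2} \sqrt{F}$ ($N{\left(F \right)} = \sqrt{2 F} = \sqrt{2} \sqrt{F}$)
$G{\left(X \right)} = 10 + \sqrt{2} \sqrt{X}$ ($G{\left(X \right)} = \sqrt{2} \sqrt{X} + 10 = 10 + \sqrt{2} \sqrt{X}$)
$\left(G{\left(a{\left(-1,-4 \right)} \right)} - 32\right) \left(-146\right) = \left(\left(10 + \sqrt{2} \sqrt{-4}\right) - 32\right) \left(-146\right) = \left(\left(10 + \sqrt{2} \cdot 2 i\right) - 32\right) \left(-146\right) = \left(\left(10 + 2 i \sqrt{2}\right) - 32\right) \left(-146\right) = \left(-22 + 2 i \sqrt{2}\right) \left(-146\right) = 3212 - 292 i \sqrt{2}$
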